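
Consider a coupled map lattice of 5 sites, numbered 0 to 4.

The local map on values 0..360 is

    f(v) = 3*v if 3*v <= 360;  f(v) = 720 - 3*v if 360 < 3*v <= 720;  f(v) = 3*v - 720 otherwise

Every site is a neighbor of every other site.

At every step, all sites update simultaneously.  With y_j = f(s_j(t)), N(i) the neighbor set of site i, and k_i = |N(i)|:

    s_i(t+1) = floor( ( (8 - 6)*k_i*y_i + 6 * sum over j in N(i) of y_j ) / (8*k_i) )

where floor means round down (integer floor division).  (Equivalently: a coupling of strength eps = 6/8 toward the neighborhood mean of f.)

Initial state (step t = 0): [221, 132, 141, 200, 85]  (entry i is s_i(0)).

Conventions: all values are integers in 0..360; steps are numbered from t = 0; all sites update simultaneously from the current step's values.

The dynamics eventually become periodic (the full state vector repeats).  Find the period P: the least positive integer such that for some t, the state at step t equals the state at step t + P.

Answer: 4
Key observation: The state at step 6, [9, 9, 9, 9, 9], reappears at step 10 — and no state repeats earlier — so the cycle the system enters has period 4.

Derivation:
t=0: [221, 132, 141, 200, 85]
t=1: [201, 217, 216, 204, 213]
t=2: [91, 88, 88, 90, 88]
t=3: [267, 266, 266, 267, 266]
t=4: [79, 79, 79, 79, 79]
t=5: [237, 237, 237, 237, 237]
t=6: [9, 9, 9, 9, 9]
t=7: [27, 27, 27, 27, 27]
t=8: [81, 81, 81, 81, 81]
t=9: [243, 243, 243, 243, 243]
t=10: [9, 9, 9, 9, 9]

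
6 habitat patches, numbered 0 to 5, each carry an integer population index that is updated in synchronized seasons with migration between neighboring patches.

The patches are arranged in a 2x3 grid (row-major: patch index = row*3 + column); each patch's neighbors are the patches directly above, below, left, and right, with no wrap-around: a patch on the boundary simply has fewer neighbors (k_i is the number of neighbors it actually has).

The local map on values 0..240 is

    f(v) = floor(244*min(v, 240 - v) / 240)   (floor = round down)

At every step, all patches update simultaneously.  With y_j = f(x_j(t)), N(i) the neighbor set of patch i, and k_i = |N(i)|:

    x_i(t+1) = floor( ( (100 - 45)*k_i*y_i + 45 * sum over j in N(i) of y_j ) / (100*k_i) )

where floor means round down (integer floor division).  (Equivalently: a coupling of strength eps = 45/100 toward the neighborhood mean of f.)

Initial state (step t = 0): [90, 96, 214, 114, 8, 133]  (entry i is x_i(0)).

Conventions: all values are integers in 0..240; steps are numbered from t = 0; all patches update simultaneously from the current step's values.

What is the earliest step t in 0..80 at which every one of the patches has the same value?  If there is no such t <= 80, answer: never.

Answer: 15
Key observation: Synchronization is absorbing here: once all patches are equal they stay equal, and step 15 is the first all-equal step.

Derivation:
t=0: [90, 96, 214, 114, 8, 133]  (not all equal)
t=1: [97, 72, 60, 85, 52, 67]  (not all equal)
t=2: [89, 71, 65, 81, 62, 62]  (not all equal)
t=3: [84, 72, 66, 79, 67, 63]  (not all equal)
t=4: [81, 73, 67, 78, 69, 65]  (not all equal)
t=5: [79, 73, 68, 77, 71, 67]  (not all equal)
t=6: [78, 73, 69, 77, 72, 69]  (not all equal)
t=7: [77, 74, 70, 77, 73, 70]  (not all equal)
t=8: [77, 74, 71, 77, 74, 71]  (not all equal)
t=9: [77, 75, 72, 77, 75, 72]  (not all equal)
t=10: [77, 75, 73, 77, 75, 73]  (not all equal)
t=11: [77, 76, 74, 77, 76, 74]  (not all equal)
t=12: [77, 76, 75, 77, 76, 75]  (not all equal)
t=13: [77, 77, 76, 77, 77, 76]  (not all equal)
t=14: [78, 77, 77, 78, 77, 77]  (not all equal)
t=15: [78, 78, 78, 78, 78, 78]  (all equal)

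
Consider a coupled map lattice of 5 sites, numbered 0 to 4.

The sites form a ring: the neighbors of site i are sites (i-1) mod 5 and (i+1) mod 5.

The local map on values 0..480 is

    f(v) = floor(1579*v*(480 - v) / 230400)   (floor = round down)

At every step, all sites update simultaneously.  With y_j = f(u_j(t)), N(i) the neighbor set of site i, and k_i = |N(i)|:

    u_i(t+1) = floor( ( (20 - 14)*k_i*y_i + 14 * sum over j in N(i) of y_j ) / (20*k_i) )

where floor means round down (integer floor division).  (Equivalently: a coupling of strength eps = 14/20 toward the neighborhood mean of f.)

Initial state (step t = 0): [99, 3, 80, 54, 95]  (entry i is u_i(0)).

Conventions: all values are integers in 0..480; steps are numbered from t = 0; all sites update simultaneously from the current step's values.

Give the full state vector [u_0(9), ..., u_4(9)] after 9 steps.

Simulating step by step:
t=0: [99, 3, 80, 54, 95]
t=1: [168, 169, 123, 211, 220]
t=2: [370, 338, 351, 358, 379]
t=3: [289, 304, 312, 289, 280]
t=4: [375, 367, 368, 373, 379]
t=5: [271, 278, 279, 272, 268]
t=6: [386, 385, 385, 386, 387]
t=7: [248, 249, 249, 248, 247]
t=8: [394, 394, 394, 394, 394]
t=9: [232, 232, 232, 232, 232]

Answer: [232, 232, 232, 232, 232]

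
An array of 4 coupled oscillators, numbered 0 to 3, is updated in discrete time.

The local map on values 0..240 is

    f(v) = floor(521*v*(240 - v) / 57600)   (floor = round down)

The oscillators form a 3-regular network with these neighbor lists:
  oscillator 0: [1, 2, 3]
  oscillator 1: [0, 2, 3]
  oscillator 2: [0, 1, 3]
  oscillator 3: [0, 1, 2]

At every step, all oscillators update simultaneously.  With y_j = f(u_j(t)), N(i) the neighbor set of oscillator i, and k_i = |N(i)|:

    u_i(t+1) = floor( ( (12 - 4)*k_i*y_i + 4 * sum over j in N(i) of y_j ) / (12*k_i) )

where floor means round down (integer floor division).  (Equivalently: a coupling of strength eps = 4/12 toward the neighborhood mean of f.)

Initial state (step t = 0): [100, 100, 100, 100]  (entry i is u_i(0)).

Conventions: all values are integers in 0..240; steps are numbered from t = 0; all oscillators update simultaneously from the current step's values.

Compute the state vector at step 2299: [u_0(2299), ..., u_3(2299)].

Simulating step by step:
t=0: [100, 100, 100, 100]
t=1: [126, 126, 126, 126]
t=2: [129, 129, 129, 129]
t=3: [129, 129, 129, 129]

Answer: [129, 129, 129, 129]
Key observation: The state at step 2, [129, 129, 129, 129], reappears at step 3: the system is in a cycle of period 1 from step 2 on.  Therefore the state at step 2299 equals the state at step 2 + ((2299 - 2) mod 1) = 2, which is [129, 129, 129, 129].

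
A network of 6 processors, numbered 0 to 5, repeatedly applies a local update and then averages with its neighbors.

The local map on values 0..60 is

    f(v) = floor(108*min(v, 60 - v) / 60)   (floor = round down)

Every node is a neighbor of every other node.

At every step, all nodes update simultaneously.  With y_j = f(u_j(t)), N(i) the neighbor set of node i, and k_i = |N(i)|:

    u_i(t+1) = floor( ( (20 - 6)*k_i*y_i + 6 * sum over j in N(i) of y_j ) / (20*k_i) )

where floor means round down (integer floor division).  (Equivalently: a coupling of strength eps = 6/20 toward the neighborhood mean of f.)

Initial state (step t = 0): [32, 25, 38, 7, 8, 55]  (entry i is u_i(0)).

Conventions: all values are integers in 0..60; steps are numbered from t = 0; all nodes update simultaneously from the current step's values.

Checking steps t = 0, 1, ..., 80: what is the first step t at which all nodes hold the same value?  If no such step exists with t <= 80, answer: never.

Simulating step by step:
t=0: [32, 25, 38, 7, 8, 55]  (not all equal)
t=1: [42, 38, 35, 17, 19, 15]  (not all equal)
t=2: [32, 37, 41, 31, 34, 29]  (not all equal)
t=3: [48, 42, 38, 49, 45, 49]  (not all equal)
t=4: [22, 29, 34, 21, 26, 21]  (not all equal)
t=5: [40, 48, 44, 39, 44, 39]  (not all equal)
t=6: [34, 24, 29, 34, 29, 34]  (not all equal)
t=7: [46, 44, 50, 46, 50, 46]  (not all equal)
t=8: [24, 26, 19, 24, 19, 24]  (not all equal)
t=9: [42, 44, 36, 42, 36, 42]  (not all equal)
t=10: [33, 30, 40, 33, 40, 33]  (not all equal)
t=11: [46, 50, 39, 46, 39, 46]  (not all equal)
t=12: [26, 21, 33, 26, 33, 26]  (not all equal)
t=13: [45, 39, 46, 45, 46, 45]  (not all equal)
t=14: [27, 33, 26, 27, 26, 27]  (not all equal)
t=15: [47, 47, 46, 47, 46, 47]  (not all equal)
t=16: [23, 23, 24, 23, 24, 23]  (not all equal)
t=17: [41, 41, 42, 41, 42, 41]  (not all equal)
t=18: [33, 33, 32, 33, 32, 33]  (not all equal)
t=19: [48, 48, 49, 48, 49, 48]  (not all equal)
t=20: [20, 20, 19, 20, 19, 20]  (not all equal)
t=21: [35, 35, 34, 35, 34, 35]  (not all equal)
t=22: [45, 45, 45, 45, 45, 45]  (all equal)

Answer: 22
Key observation: Synchronization is absorbing here: once all nodes are equal they stay equal, and step 22 is the first all-equal step.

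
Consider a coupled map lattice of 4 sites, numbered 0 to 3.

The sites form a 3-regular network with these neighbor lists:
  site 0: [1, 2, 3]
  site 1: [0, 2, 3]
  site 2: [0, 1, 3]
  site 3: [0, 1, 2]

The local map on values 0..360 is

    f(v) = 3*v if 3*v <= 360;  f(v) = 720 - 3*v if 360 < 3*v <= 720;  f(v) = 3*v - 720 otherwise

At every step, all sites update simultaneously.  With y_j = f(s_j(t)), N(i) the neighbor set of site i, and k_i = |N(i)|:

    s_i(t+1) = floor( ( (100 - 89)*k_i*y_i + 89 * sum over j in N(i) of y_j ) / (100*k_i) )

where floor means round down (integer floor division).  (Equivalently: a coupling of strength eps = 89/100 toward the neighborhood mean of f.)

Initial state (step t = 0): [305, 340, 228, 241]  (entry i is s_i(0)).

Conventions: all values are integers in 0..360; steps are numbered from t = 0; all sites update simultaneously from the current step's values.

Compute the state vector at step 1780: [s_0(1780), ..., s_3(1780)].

Answer: [144, 144, 144, 144]
Key observation: The state at step 8, [144, 144, 144, 144], reappears at step 10: the system is in a cycle of period 2 from step 8 on.  Therefore the state at step 1780 equals the state at step 8 + ((1780 - 8) mod 2) = 8, which is [144, 144, 144, 144].

Derivation:
t=0: [305, 340, 228, 241]
t=1: [122, 102, 151, 157]
t=2: [282, 291, 299, 302]
t=3: [166, 161, 157, 155]
t=4: [244, 241, 239, 238]
t=5: [4, 6, 6, 6]
t=6: [17, 16, 16, 16]
t=7: [48, 48, 48, 48]
t=8: [144, 144, 144, 144]
t=9: [288, 288, 288, 288]
t=10: [144, 144, 144, 144]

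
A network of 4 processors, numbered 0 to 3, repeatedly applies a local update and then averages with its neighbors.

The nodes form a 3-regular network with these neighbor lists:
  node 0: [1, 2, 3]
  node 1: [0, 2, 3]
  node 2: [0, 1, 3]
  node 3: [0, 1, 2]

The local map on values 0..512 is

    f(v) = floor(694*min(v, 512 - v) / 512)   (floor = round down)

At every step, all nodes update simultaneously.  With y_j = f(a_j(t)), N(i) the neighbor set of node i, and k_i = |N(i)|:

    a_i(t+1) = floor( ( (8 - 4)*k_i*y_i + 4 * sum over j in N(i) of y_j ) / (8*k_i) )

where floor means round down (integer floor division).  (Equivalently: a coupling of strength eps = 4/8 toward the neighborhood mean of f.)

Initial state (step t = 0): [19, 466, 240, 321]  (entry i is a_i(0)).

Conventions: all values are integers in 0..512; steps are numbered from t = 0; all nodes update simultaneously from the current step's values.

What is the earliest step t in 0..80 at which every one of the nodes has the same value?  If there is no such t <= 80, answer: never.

Answer: 8
Key observation: Synchronization is absorbing here: once all nodes are equal they stay equal, and step 8 is the first all-equal step.

Derivation:
t=0: [19, 466, 240, 321]  (not all equal)
t=1: [120, 132, 220, 197]  (not all equal)
t=2: [204, 210, 250, 239]  (not all equal)
t=3: [295, 298, 316, 311]  (not all equal)
t=4: [284, 283, 275, 277]  (not all equal)
t=5: [312, 313, 316, 315]  (not all equal)
t=6: [269, 268, 267, 267]  (not all equal)
t=7: [330, 330, 331, 331]  (not all equal)
t=8: [245, 245, 245, 245]  (all equal)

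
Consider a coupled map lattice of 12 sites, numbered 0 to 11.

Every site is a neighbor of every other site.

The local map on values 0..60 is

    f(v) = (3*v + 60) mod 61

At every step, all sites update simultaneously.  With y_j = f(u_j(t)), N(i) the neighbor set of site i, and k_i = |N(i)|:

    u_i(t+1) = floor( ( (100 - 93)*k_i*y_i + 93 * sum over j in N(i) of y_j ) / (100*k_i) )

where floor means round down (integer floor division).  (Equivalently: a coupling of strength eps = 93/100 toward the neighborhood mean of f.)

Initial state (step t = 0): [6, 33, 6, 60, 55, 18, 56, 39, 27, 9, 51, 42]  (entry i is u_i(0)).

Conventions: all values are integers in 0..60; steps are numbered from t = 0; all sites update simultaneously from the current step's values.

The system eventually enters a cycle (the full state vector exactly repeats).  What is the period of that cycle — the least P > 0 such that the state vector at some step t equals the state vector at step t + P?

Simulating step by step:
t=0: [6, 33, 6, 60, 55, 18, 56, 39, 27, 9, 51, 42]
t=1: [33, 33, 33, 33, 33, 33, 33, 33, 33, 33, 33, 33]
t=2: [37, 37, 37, 37, 37, 37, 37, 37, 37, 37, 37, 37]
t=3: [49, 49, 49, 49, 49, 49, 49, 49, 49, 49, 49, 49]
t=4: [24, 24, 24, 24, 24, 24, 24, 24, 24, 24, 24, 24]
t=5: [10, 10, 10, 10, 10, 10, 10, 10, 10, 10, 10, 10]
t=6: [29, 29, 29, 29, 29, 29, 29, 29, 29, 29, 29, 29]
t=7: [25, 25, 25, 25, 25, 25, 25, 25, 25, 25, 25, 25]
t=8: [13, 13, 13, 13, 13, 13, 13, 13, 13, 13, 13, 13]
t=9: [38, 38, 38, 38, 38, 38, 38, 38, 38, 38, 38, 38]
t=10: [52, 52, 52, 52, 52, 52, 52, 52, 52, 52, 52, 52]
t=11: [33, 33, 33, 33, 33, 33, 33, 33, 33, 33, 33, 33]

Answer: 10
Key observation: The state at step 1, [33, 33, 33, 33, 33, 33, 33, 33, 33, 33, 33, 33], reappears at step 11 — and no state repeats earlier — so the cycle the system enters has period 10.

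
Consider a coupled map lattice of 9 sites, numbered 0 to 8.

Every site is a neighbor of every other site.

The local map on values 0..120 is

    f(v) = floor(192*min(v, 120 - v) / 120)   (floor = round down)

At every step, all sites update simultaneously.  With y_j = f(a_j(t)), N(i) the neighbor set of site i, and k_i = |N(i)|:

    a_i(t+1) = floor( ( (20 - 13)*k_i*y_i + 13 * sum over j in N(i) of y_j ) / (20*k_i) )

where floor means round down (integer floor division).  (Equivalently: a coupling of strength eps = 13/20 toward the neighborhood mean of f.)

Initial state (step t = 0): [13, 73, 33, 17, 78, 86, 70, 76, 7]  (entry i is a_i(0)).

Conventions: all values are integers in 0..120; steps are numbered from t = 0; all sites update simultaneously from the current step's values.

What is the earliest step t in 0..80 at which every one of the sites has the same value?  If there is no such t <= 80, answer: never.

Simulating step by step:
t=0: [13, 73, 33, 17, 78, 86, 70, 76, 7]  (not all equal)
t=1: [42, 57, 51, 44, 55, 51, 58, 55, 40]  (not all equal)
t=2: [76, 83, 80, 77, 82, 80, 83, 82, 75]  (not all equal)
t=3: [65, 62, 64, 65, 62, 64, 62, 62, 66]  (not all equal)
t=4: [89, 90, 89, 89, 90, 89, 90, 90, 88]  (not all equal)
t=5: [48, 48, 48, 48, 48, 48, 48, 48, 49]  (not all equal)
t=6: [76, 76, 76, 76, 76, 76, 76, 76, 76]  (all equal)

Answer: 6
Key observation: Synchronization is absorbing here: once all sites are equal they stay equal, and step 6 is the first all-equal step.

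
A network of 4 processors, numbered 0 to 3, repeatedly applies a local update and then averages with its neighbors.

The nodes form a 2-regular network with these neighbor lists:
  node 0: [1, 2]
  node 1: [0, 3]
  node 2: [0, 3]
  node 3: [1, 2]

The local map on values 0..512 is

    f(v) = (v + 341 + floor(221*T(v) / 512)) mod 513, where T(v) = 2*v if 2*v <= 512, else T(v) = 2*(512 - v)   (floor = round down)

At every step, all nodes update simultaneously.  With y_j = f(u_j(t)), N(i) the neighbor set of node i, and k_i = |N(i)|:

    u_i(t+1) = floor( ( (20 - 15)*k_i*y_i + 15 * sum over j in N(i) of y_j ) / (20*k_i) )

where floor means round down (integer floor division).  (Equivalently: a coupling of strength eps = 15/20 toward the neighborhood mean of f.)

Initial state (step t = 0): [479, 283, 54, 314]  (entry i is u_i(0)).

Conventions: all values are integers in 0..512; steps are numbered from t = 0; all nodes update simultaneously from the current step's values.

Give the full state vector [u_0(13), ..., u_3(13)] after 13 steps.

Answer: [312, 312, 312, 312]

Derivation:
t=0: [479, 283, 54, 314]
t=1: [364, 319, 352, 358]
t=2: [316, 317, 318, 316]
t=3: [313, 313, 313, 313]
t=4: [312, 312, 312, 312]
t=5: [312, 312, 312, 312]
t=6: [312, 312, 312, 312]
t=7: [312, 312, 312, 312]
t=8: [312, 312, 312, 312]
t=9: [312, 312, 312, 312]
t=10: [312, 312, 312, 312]
t=11: [312, 312, 312, 312]
t=12: [312, 312, 312, 312]
t=13: [312, 312, 312, 312]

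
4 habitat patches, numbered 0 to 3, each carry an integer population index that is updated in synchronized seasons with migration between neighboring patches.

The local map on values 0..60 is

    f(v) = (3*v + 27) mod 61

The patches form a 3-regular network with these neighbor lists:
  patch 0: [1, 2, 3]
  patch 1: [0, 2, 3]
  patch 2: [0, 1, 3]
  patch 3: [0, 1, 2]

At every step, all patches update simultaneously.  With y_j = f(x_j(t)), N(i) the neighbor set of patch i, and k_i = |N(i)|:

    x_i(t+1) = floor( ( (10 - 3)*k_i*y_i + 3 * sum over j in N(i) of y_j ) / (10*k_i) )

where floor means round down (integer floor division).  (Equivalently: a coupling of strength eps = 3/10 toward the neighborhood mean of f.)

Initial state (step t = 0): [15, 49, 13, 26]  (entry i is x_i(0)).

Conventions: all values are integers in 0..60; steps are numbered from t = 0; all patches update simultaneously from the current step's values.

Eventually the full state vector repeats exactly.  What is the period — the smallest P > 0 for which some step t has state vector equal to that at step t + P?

Simulating step by step:
t=0: [15, 49, 13, 26]
t=1: [17, 42, 14, 37]
t=2: [17, 25, 12, 16]
t=3: [17, 32, 8, 15]
t=4: [18, 8, 38, 14]
t=5: [21, 40, 21, 14]
t=6: [26, 24, 26, 13]
t=7: [39, 35, 39, 16]
t=8: [20, 12, 20, 15]
t=9: [22, 7, 22, 13]
t=10: [30, 40, 30, 14]
t=11: [48, 29, 48, 19]
t=12: [46, 49, 46, 31]
t=13: [45, 50, 45, 55]
t=14: [38, 47, 38, 19]
t=15: [22, 38, 22, 24]
t=16: [31, 23, 31, 34]
t=17: [51, 37, 51, 20]
t=18: [50, 25, 50, 31]
t=19: [54, 45, 54, 56]
t=20: [10, 30, 10, 13]
t=21: [51, 51, 51, 20]
t=22: [54, 54, 54, 35]
t=23: [6, 6, 6, 8]
t=24: [45, 45, 45, 49]
t=25: [41, 41, 41, 48]
t=26: [30, 30, 30, 42]
t=27: [53, 53, 53, 38]
t=28: [4, 4, 4, 14]
t=29: [35, 35, 35, 17]
t=30: [10, 10, 10, 14]
t=31: [52, 52, 52, 22]
t=32: [3, 3, 3, 22]
t=33: [35, 35, 35, 33]
t=34: [9, 9, 9, 5]
t=35: [52, 52, 52, 45]
t=36: [4, 4, 4, 28]
t=37: [40, 40, 40, 46]
t=38: [26, 26, 26, 37]
t=39: [41, 41, 41, 24]
t=40: [29, 29, 29, 35]
t=41: [48, 48, 48, 22]
t=42: [47, 47, 47, 37]
t=43: [43, 43, 43, 25]
t=44: [34, 34, 34, 38]
t=45: [8, 8, 8, 15]
t=46: [47, 47, 47, 23]
t=47: [44, 44, 44, 38]
t=48: [35, 35, 35, 24]
t=49: [12, 12, 12, 29]
t=50: [7, 7, 7, 37]
t=51: [44, 44, 44, 25]
t=52: [37, 37, 37, 39]
t=53: [16, 16, 16, 20]
t=54: [15, 15, 15, 22]
t=55: [13, 13, 13, 25]
t=56: [8, 8, 8, 30]
t=57: [51, 51, 51, 54]
t=58: [52, 52, 52, 21]
t=59: [2, 2, 2, 20]
t=60: [32, 32, 32, 28]
t=61: [5, 5, 5, 35]
t=62: [38, 38, 38, 19]
t=63: [19, 19, 19, 21]
t=64: [23, 23, 23, 27]
t=65: [36, 36, 36, 43]
t=66: [15, 15, 15, 27]
t=67: [14, 14, 14, 36]
t=68: [8, 8, 8, 11]
t=69: [51, 51, 51, 57]
t=70: [53, 53, 53, 27]
t=71: [7, 7, 7, 33]
t=72: [43, 43, 43, 17]
t=73: [32, 32, 32, 22]
t=74: [4, 4, 4, 22]
t=75: [38, 38, 38, 34]
t=76: [17, 17, 17, 10]
t=77: [21, 21, 21, 45]
t=78: [30, 30, 30, 36]
t=79: [51, 51, 51, 25]
t=80: [56, 56, 56, 46]
t=81: [15, 15, 15, 33]
t=82: [10, 10, 10, 6]
t=83: [55, 55, 55, 48]
t=84: [13, 13, 13, 37]
t=85: [6, 6, 6, 12]
t=86: [40, 40, 40, 14]
t=87: [23, 23, 23, 13]
t=88: [32, 32, 32, 14]
t=89: [1, 1, 1, 5]
t=90: [31, 31, 31, 38]
t=91: [55, 55, 55, 31]
t=92: [14, 14, 14, 44]
t=93: [10, 10, 10, 28]
t=94: [56, 56, 56, 52]
t=95: [10, 10, 10, 3]
t=96: [54, 54, 54, 42]
t=97: [8, 8, 8, 23]
t=98: [49, 49, 49, 39]
t=99: [49, 49, 49, 31]
t=100: [52, 52, 52, 56]
t=101: [1, 1, 1, 8]
t=102: [32, 32, 32, 44]
t=103: [4, 4, 4, 26]
t=104: [39, 39, 39, 42]
t=105: [22, 22, 22, 28]
t=106: [33, 33, 33, 44]
t=107: [7, 7, 7, 27]
t=108: [47, 47, 47, 47]
t=109: [46, 46, 46, 46]
t=110: [43, 43, 43, 43]
t=111: [34, 34, 34, 34]
t=112: [7, 7, 7, 7]
t=113: [48, 48, 48, 48]
t=114: [49, 49, 49, 49]
t=115: [52, 52, 52, 52]
t=116: [0, 0, 0, 0]
t=117: [27, 27, 27, 27]
t=118: [47, 47, 47, 47]

Answer: 10
Key observation: The state at step 108, [47, 47, 47, 47], reappears at step 118 — and no state repeats earlier — so the cycle the system enters has period 10.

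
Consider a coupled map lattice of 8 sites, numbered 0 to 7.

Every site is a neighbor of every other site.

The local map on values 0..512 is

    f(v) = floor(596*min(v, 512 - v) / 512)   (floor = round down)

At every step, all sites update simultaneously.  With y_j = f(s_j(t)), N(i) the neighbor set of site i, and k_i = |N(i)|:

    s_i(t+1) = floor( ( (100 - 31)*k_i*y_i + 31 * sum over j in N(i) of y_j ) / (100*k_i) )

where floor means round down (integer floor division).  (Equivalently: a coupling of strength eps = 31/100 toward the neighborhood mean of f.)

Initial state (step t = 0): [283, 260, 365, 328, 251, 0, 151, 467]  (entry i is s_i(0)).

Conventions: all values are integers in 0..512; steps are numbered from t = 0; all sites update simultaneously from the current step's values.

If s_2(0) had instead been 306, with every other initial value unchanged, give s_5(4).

Simulating step by step:
t=0: [283, 260, 306, 328, 251, 0, 151, 467]
t=1: [239, 256, 222, 205, 256, 67, 180, 101]
t=2: [258, 270, 245, 232, 270, 128, 213, 154]
t=3: [278, 269, 272, 262, 269, 184, 247, 203]
t=4: [270, 276, 275, 282, 276, 233, 280, 247]

Answer: s_5(4) = 233
Key observation: This trace re-runs the system from the modified initial state.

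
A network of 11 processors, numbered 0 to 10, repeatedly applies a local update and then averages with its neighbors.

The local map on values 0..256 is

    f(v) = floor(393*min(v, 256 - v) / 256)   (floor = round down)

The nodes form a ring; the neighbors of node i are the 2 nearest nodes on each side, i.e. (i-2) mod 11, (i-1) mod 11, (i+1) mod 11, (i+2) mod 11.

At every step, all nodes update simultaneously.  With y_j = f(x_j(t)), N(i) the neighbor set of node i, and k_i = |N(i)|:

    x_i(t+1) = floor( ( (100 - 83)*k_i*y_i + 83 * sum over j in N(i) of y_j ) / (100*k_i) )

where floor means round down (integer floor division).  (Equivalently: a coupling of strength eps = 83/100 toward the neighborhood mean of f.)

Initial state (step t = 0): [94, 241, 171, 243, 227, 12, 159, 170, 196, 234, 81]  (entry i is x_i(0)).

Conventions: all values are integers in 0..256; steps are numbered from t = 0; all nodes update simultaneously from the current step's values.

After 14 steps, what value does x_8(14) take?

Simulating step by step:
t=0: [94, 241, 171, 243, 227, 12, 159, 170, 196, 234, 81]
t=1: [88, 90, 69, 47, 72, 74, 84, 82, 106, 107, 81]
t=2: [133, 113, 112, 108, 105, 109, 127, 138, 139, 141, 145]
t=3: [175, 173, 171, 167, 171, 173, 175, 179, 180, 178, 177]
t=4: [124, 127, 129, 129, 129, 127, 122, 120, 119, 119, 121]
t=5: [188, 191, 193, 194, 192, 190, 188, 185, 184, 184, 186]
t=6: [103, 100, 98, 97, 98, 101, 104, 106, 107, 107, 105]
t=7: [157, 154, 151, 151, 152, 154, 157, 160, 161, 161, 159]
t=8: [152, 155, 157, 158, 157, 154, 151, 148, 147, 147, 149]
t=9: [159, 155, 153, 152, 153, 156, 159, 163, 164, 164, 162]
t=10: [149, 152, 155, 156, 155, 151, 148, 145, 143, 143, 145]
t=11: [164, 160, 157, 156, 157, 160, 164, 168, 170, 169, 167]
t=12: [141, 145, 148, 149, 148, 145, 141, 137, 135, 135, 137]
t=13: [175, 171, 168, 166, 168, 171, 175, 179, 181, 181, 179]
t=14: [124, 128, 132, 133, 132, 128, 124, 120, 118, 118, 120]

Answer: x_8(14) = 118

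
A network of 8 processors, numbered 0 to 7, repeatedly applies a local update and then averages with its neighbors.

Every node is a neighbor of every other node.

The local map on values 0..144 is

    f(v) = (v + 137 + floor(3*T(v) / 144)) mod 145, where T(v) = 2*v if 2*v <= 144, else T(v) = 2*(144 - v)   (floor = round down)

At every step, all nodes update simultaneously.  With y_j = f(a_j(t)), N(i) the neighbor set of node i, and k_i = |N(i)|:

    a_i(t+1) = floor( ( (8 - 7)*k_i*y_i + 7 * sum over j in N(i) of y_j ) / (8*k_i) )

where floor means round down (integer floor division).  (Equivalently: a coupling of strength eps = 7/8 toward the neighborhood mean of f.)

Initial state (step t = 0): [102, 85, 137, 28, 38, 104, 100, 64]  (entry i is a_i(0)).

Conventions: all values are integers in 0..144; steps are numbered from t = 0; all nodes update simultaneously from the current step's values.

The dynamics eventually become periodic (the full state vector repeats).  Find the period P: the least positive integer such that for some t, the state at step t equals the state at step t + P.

Simulating step by step:
t=0: [102, 85, 137, 28, 38, 104, 100, 64]
t=1: [75, 75, 75, 75, 75, 75, 75, 75]
t=2: [69, 69, 69, 69, 69, 69, 69, 69]
t=3: [63, 63, 63, 63, 63, 63, 63, 63]
t=4: [57, 57, 57, 57, 57, 57, 57, 57]
t=5: [51, 51, 51, 51, 51, 51, 51, 51]
t=6: [45, 45, 45, 45, 45, 45, 45, 45]
t=7: [38, 38, 38, 38, 38, 38, 38, 38]
t=8: [31, 31, 31, 31, 31, 31, 31, 31]
t=9: [24, 24, 24, 24, 24, 24, 24, 24]
t=10: [17, 17, 17, 17, 17, 17, 17, 17]
t=11: [9, 9, 9, 9, 9, 9, 9, 9]
t=12: [1, 1, 1, 1, 1, 1, 1, 1]
t=13: [138, 138, 138, 138, 138, 138, 138, 138]
t=14: [130, 130, 130, 130, 130, 130, 130, 130]
t=15: [122, 122, 122, 122, 122, 122, 122, 122]
t=16: [114, 114, 114, 114, 114, 114, 114, 114]
t=17: [107, 107, 107, 107, 107, 107, 107, 107]
t=18: [100, 100, 100, 100, 100, 100, 100, 100]
t=19: [93, 93, 93, 93, 93, 93, 93, 93]
t=20: [87, 87, 87, 87, 87, 87, 87, 87]
t=21: [81, 81, 81, 81, 81, 81, 81, 81]
t=22: [75, 75, 75, 75, 75, 75, 75, 75]

Answer: 21
Key observation: The state at step 1, [75, 75, 75, 75, 75, 75, 75, 75], reappears at step 22 — and no state repeats earlier — so the cycle the system enters has period 21.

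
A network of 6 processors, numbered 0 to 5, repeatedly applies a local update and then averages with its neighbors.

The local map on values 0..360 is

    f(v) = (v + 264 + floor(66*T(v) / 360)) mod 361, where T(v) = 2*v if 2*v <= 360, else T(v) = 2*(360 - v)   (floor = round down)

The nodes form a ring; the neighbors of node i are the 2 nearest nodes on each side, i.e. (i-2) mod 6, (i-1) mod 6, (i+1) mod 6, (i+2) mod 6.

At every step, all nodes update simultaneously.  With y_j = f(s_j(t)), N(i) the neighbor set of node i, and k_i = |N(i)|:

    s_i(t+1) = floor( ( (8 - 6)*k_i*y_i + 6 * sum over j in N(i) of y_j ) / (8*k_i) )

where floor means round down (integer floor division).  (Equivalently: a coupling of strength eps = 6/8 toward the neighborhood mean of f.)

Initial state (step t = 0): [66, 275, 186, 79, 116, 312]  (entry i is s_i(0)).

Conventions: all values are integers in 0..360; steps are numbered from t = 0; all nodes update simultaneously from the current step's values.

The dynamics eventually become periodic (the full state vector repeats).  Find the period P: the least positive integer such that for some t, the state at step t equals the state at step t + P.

Simulating step by step:
t=0: [66, 275, 186, 79, 116, 312]
t=1: [211, 192, 156, 125, 155, 176]
t=2: [141, 132, 124, 117, 122, 131]
t=3: [81, 79, 75, 72, 75, 78]
t=4: [8, 7, 6, 5, 6, 7]
t=5: [272, 272, 272, 271, 272, 272]
t=6: [207, 206, 206, 206, 206, 206]
t=7: [165, 165, 165, 165, 165, 165]
t=8: [128, 128, 128, 128, 128, 128]
t=9: [77, 77, 77, 77, 77, 77]
t=10: [8, 8, 8, 8, 8, 8]
t=11: [274, 274, 274, 274, 274, 274]
t=12: [208, 208, 208, 208, 208, 208]
t=13: [166, 166, 166, 166, 166, 166]
t=14: [129, 129, 129, 129, 129, 129]
t=15: [79, 79, 79, 79, 79, 79]
t=16: [10, 10, 10, 10, 10, 10]
t=17: [277, 277, 277, 277, 277, 277]
t=18: [210, 210, 210, 210, 210, 210]
t=19: [168, 168, 168, 168, 168, 168]
t=20: [132, 132, 132, 132, 132, 132]
t=21: [83, 83, 83, 83, 83, 83]
t=22: [16, 16, 16, 16, 16, 16]
t=23: [285, 285, 285, 285, 285, 285]
t=24: [215, 215, 215, 215, 215, 215]
t=25: [171, 171, 171, 171, 171, 171]
t=26: [136, 136, 136, 136, 136, 136]
t=27: [88, 88, 88, 88, 88, 88]
t=28: [23, 23, 23, 23, 23, 23]
t=29: [295, 295, 295, 295, 295, 295]
t=30: [221, 221, 221, 221, 221, 221]
t=31: [174, 174, 174, 174, 174, 174]
t=32: [140, 140, 140, 140, 140, 140]
t=33: [94, 94, 94, 94, 94, 94]
t=34: [31, 31, 31, 31, 31, 31]
t=35: [306, 306, 306, 306, 306, 306]
t=36: [228, 228, 228, 228, 228, 228]
t=37: [179, 179, 179, 179, 179, 179]
t=38: [147, 147, 147, 147, 147, 147]
t=39: [103, 103, 103, 103, 103, 103]
t=40: [43, 43, 43, 43, 43, 43]
t=41: [322, 322, 322, 322, 322, 322]
t=42: [238, 238, 238, 238, 238, 238]
t=43: [185, 185, 185, 185, 185, 185]
t=44: [152, 152, 152, 152, 152, 152]
t=45: [110, 110, 110, 110, 110, 110]
t=46: [53, 53, 53, 53, 53, 53]
t=47: [336, 336, 336, 336, 336, 336]
t=48: [247, 247, 247, 247, 247, 247]
t=49: [191, 191, 191, 191, 191, 191]
t=50: [155, 155, 155, 155, 155, 155]
t=51: [114, 114, 114, 114, 114, 114]
t=52: [58, 58, 58, 58, 58, 58]
t=53: [343, 343, 343, 343, 343, 343]
t=54: [252, 252, 252, 252, 252, 252]
t=55: [194, 194, 194, 194, 194, 194]
t=56: [157, 157, 157, 157, 157, 157]
t=57: [117, 117, 117, 117, 117, 117]
t=58: [62, 62, 62, 62, 62, 62]
t=59: [348, 348, 348, 348, 348, 348]
t=60: [255, 255, 255, 255, 255, 255]
t=61: [196, 196, 196, 196, 196, 196]
t=62: [159, 159, 159, 159, 159, 159]
t=63: [120, 120, 120, 120, 120, 120]
t=64: [67, 67, 67, 67, 67, 67]
t=65: [355, 355, 355, 355, 355, 355]
t=66: [259, 259, 259, 259, 259, 259]
t=67: [199, 199, 199, 199, 199, 199]
t=68: [161, 161, 161, 161, 161, 161]
t=69: [123, 123, 123, 123, 123, 123]
t=70: [71, 71, 71, 71, 71, 71]
t=71: [0, 0, 0, 0, 0, 0]
t=72: [264, 264, 264, 264, 264, 264]
t=73: [202, 202, 202, 202, 202, 202]
t=74: [162, 162, 162, 162, 162, 162]
t=75: [124, 124, 124, 124, 124, 124]
t=76: [72, 72, 72, 72, 72, 72]
t=77: [1, 1, 1, 1, 1, 1]
t=78: [265, 265, 265, 265, 265, 265]
t=79: [202, 202, 202, 202, 202, 202]

Answer: 6
Key observation: The state at step 73, [202, 202, 202, 202, 202, 202], reappears at step 79 — and no state repeats earlier — so the cycle the system enters has period 6.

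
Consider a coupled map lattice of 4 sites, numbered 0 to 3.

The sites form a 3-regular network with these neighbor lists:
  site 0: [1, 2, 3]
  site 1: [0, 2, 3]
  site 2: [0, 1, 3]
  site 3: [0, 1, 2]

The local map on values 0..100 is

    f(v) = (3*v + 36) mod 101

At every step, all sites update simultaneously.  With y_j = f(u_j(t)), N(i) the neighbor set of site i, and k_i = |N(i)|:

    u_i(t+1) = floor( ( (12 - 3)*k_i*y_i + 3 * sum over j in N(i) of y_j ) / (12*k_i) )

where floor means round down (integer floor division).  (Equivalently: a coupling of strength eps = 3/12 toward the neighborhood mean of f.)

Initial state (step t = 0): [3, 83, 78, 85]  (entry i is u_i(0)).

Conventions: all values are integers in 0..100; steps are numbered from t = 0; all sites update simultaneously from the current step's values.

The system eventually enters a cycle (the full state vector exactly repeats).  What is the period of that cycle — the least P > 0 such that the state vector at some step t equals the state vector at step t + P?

Simulating step by step:
t=0: [3, 83, 78, 85]
t=1: [53, 79, 69, 83]
t=2: [86, 71, 51, 79]
t=3: [86, 56, 83, 72]
t=4: [80, 20, 74, 52]
t=5: [75, 90, 63, 87]
t=6: [54, 17, 30, 78]
t=7: [87, 81, 39, 68]
t=8: [85, 73, 56, 47]
t=9: [77, 53, 19, 69]
t=10: [67, 87, 86, 51]
t=11: [49, 89, 87, 84]
t=12: [76, 21, 85, 79]
t=13: [68, 92, 86, 74]
t=14: [41, 22, 77, 53]
t=15: [56, 18, 61, 80]
t=16: [16, 75, 26, 64]
t=17: [71, 54, 23, 32]
t=18: [46, 79, 17, 35]
t=19: [71, 69, 80, 49]
t=20: [51, 47, 69, 75]
t=21: [80, 72, 49, 61]
t=22: [67, 51, 73, 29]
t=23: [39, 75, 51, 31]
t=24: [53, 58, 77, 37]
t=25: [80, 23, 61, 48]
t=26: [63, 17, 25, 67]
t=27: [28, 70, 19, 36]
t=28: [29, 45, 78, 45]
t=29: [33, 65, 64, 65]
t=30: [32, 29, 27, 29]
t=31: [28, 22, 18, 22]
t=32: [21, 9, 69, 9]
t=33: [88, 64, 49, 64]
t=34: [84, 36, 74, 36]
t=35: [76, 47, 56, 47]
t=36: [59, 68, 19, 68]
t=37: [22, 40, 77, 40]
t=38: [15, 51, 58, 51]
t=39: [76, 80, 27, 80]
t=40: [60, 68, 29, 68]
t=41: [18, 34, 24, 34]
t=42: [74, 38, 18, 38]
t=43: [57, 53, 80, 53]
t=44: [25, 84, 71, 84]
t=45: [25, 76, 50, 76]
t=46: [24, 59, 74, 59]
t=47: [11, 14, 44, 14]
t=48: [70, 76, 69, 76]
t=49: [46, 58, 44, 58]
t=50: [61, 18, 57, 18]
t=51: [28, 76, 20, 76]
t=52: [32, 61, 83, 61]
t=53: [33, 23, 67, 23]
t=54: [29, 9, 29, 9]
t=55: [28, 56, 28, 56]
t=56: [16, 4, 16, 4]
t=57: [78, 54, 78, 54]
t=58: [72, 92, 72, 92]
t=59: [43, 15, 43, 15]
t=60: [66, 78, 66, 78]
t=61: [38, 62, 38, 62]
t=62: [44, 24, 44, 24]
t=63: [57, 17, 57, 17]
t=64: [18, 73, 18, 73]
t=65: [83, 59, 83, 59]
t=66: [71, 23, 71, 23]
t=67: [39, 11, 39, 11]
t=68: [54, 66, 54, 66]
t=69: [86, 42, 86, 42]
t=70: [86, 66, 86, 66]
t=71: [82, 42, 82, 42]
t=72: [76, 64, 76, 64]
t=73: [56, 32, 56, 32]
t=74: [6, 26, 6, 26]
t=75: [47, 19, 47, 19]
t=76: [78, 90, 78, 90]
t=77: [57, 13, 57, 13]
t=78: [16, 63, 16, 63]
t=79: [73, 33, 73, 33]
t=80: [49, 37, 49, 37]
t=81: [76, 52, 76, 52]
t=82: [66, 86, 66, 86]
t=83: [42, 82, 42, 82]
t=84: [64, 76, 64, 76]
t=85: [32, 56, 32, 56]
t=86: [26, 6, 26, 6]
t=87: [19, 47, 19, 47]
t=88: [90, 78, 90, 78]
t=89: [13, 57, 13, 57]
t=90: [63, 16, 63, 16]
t=91: [33, 73, 33, 73]
t=92: [37, 49, 37, 49]
t=93: [52, 76, 52, 76]
t=94: [86, 66, 86, 66]

Answer: 24
Key observation: The state at step 70, [86, 66, 86, 66], reappears at step 94 — and no state repeats earlier — so the cycle the system enters has period 24.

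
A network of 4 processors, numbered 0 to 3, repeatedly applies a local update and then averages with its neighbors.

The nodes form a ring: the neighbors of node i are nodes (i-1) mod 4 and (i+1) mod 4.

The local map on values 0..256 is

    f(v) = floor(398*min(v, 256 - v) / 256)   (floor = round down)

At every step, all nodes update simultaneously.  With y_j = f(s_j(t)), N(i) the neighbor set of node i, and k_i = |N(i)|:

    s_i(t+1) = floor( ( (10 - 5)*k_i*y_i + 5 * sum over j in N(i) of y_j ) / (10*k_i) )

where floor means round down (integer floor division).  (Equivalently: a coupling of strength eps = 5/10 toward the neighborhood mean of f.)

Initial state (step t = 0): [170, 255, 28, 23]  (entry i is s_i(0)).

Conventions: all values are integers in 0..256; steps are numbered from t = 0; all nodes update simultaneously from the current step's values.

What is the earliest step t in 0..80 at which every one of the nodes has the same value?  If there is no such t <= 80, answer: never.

Simulating step by step:
t=0: [170, 255, 28, 23]  (not all equal)
t=1: [75, 44, 30, 61]  (not all equal)
t=2: [98, 74, 63, 87]  (not all equal)
t=3: [138, 119, 111, 129]  (not all equal)
t=4: [187, 181, 181, 187]  (not all equal)
t=5: [109, 113, 113, 109]  (not all equal)
t=6: [170, 173, 173, 170]  (not all equal)
t=7: [132, 130, 130, 132]  (not all equal)
t=8: [192, 194, 194, 192]  (not all equal)
t=9: [98, 96, 96, 98]  (not all equal)
t=10: [151, 149, 149, 151]  (not all equal)
t=11: [163, 165, 165, 163]  (not all equal)
t=12: [143, 141, 141, 143]  (not all equal)
t=13: [175, 177, 177, 175]  (not all equal)
t=14: [124, 122, 122, 124]  (not all equal)
t=15: [191, 189, 189, 191]  (not all equal)
t=16: [101, 103, 103, 101]  (not all equal)
t=17: [157, 159, 159, 157]  (not all equal)
t=18: [152, 150, 150, 152]  (not all equal)
t=19: [161, 163, 163, 161]  (not all equal)
t=20: [146, 144, 144, 146]  (not all equal)
t=21: [171, 173, 173, 171]  (not all equal)
t=22: [131, 129, 129, 131]  (not all equal)
t=23: [194, 196, 196, 194]  (not all equal)
t=24: [95, 93, 93, 95]  (not all equal)
t=25: [146, 144, 144, 146]  (not all equal)

Answer: never
Key observation: The state at step 20 reappears at step 25 — the system is in a cycle of period 5 from step 20 on.  No step 0..25 is synchronized, and the cycle repeats forever, so no step up to 80 (or ever) has all nodes equal.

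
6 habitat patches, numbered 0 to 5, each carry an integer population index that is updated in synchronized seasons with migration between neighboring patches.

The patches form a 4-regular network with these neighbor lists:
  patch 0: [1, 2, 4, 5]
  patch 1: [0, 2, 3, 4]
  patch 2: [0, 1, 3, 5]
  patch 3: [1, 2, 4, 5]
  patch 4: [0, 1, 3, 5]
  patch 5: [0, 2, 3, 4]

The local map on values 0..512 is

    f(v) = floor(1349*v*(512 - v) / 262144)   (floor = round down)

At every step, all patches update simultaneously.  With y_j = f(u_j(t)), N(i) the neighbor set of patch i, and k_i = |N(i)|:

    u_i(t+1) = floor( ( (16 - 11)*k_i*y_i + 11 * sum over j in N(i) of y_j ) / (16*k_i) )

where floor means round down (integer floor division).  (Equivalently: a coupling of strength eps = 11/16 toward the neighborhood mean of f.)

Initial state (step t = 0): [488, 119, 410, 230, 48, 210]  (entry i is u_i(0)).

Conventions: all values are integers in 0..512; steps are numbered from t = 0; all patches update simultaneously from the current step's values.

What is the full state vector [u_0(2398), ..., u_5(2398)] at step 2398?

Answer: [318, 318, 318, 318, 318, 318]
Key observation: The state at step 6, [318, 318, 318, 318, 318, 318], reappears at step 8: the system is in a cycle of period 2 from step 6 on.  Therefore the state at step 2398 equals the state at step 6 + ((2398 - 6) mod 2) = 6, which is [318, 318, 318, 318, 318, 318].

Derivation:
t=0: [488, 119, 410, 230, 48, 210]
t=1: [172, 199, 232, 257, 200, 225]
t=2: [318, 322, 325, 329, 321, 325]
t=3: [314, 313, 312, 311, 313, 312]
t=4: [320, 320, 320, 320, 320, 320]
t=5: [316, 316, 316, 316, 316, 316]
t=6: [318, 318, 318, 318, 318, 318]
t=7: [317, 317, 317, 317, 317, 317]
t=8: [318, 318, 318, 318, 318, 318]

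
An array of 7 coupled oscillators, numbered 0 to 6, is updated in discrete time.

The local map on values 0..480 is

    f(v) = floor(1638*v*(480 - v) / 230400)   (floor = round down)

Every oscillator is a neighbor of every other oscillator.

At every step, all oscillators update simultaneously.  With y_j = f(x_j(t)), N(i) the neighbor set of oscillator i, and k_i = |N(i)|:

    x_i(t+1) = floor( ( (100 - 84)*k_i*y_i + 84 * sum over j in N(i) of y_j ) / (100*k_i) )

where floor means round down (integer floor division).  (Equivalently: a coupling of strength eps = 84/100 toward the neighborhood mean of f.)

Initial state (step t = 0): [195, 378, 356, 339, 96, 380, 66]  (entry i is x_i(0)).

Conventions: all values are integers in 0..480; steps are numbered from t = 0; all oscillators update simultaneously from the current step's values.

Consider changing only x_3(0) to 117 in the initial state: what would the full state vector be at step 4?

Answer: [409, 409, 409, 409, 409, 409, 409]
Key observation: This trace re-runs the system from the modified initial state.

Derivation:
t=0: [195, 378, 356, 117, 96, 380, 66]
t=1: [289, 286, 287, 287, 286, 286, 285]
t=2: [393, 393, 393, 393, 393, 393, 393]
t=3: [243, 243, 243, 243, 243, 243, 243]
t=4: [409, 409, 409, 409, 409, 409, 409]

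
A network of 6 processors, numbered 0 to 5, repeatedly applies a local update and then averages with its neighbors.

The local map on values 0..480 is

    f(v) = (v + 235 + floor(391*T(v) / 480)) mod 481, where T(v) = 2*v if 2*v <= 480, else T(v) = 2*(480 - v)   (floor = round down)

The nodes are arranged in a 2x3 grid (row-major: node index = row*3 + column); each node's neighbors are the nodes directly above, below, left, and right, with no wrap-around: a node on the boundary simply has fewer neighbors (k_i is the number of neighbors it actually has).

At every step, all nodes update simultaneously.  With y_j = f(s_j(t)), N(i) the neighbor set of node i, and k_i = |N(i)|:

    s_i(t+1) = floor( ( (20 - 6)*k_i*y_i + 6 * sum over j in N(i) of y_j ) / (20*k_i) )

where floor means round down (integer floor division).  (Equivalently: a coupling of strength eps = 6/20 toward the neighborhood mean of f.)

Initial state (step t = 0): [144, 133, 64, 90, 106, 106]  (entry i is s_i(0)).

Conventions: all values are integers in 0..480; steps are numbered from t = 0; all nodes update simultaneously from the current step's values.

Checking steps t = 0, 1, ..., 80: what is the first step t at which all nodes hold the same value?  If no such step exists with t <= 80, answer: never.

Answer: 9
Key observation: Synchronization is absorbing here: once all nodes are equal they stay equal, and step 9 is the first all-equal step.

Derivation:
t=0: [144, 133, 64, 90, 106, 106]  (not all equal)
t=1: [178, 128, 302, 354, 83, 87]  (not all equal)
t=2: [215, 164, 324, 320, 403, 443]  (not all equal)
t=3: [301, 222, 298, 323, 275, 272]  (not all equal)
t=4: [342, 341, 348, 338, 356, 361]  (not all equal)
t=5: [320, 319, 316, 320, 313, 309]  (not all equal)
t=6: [334, 335, 337, 334, 338, 340]  (not all equal)
t=7: [325, 324, 323, 324, 323, 322]  (not all equal)
t=8: [331, 331, 332, 331, 332, 332]  (not all equal)
t=9: [327, 327, 327, 327, 327, 327]  (all equal)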